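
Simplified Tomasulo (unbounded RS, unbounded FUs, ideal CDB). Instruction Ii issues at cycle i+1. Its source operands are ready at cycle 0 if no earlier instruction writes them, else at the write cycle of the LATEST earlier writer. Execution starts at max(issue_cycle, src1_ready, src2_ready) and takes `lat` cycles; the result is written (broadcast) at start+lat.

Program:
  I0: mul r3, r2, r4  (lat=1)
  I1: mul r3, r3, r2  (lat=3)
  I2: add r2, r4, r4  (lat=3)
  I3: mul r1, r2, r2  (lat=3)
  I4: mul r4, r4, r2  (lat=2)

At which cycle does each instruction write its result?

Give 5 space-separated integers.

I0 mul r3: issue@1 deps=(None,None) exec_start@1 write@2
I1 mul r3: issue@2 deps=(0,None) exec_start@2 write@5
I2 add r2: issue@3 deps=(None,None) exec_start@3 write@6
I3 mul r1: issue@4 deps=(2,2) exec_start@6 write@9
I4 mul r4: issue@5 deps=(None,2) exec_start@6 write@8

Answer: 2 5 6 9 8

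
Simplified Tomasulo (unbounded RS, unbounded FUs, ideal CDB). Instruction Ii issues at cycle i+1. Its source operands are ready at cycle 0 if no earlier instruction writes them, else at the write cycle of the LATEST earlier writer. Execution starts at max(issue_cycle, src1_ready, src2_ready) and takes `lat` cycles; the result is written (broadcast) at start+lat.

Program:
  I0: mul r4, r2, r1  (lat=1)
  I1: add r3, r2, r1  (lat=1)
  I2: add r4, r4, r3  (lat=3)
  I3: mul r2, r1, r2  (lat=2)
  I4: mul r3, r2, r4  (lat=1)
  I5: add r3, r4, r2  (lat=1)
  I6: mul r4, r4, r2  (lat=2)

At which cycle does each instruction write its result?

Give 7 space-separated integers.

I0 mul r4: issue@1 deps=(None,None) exec_start@1 write@2
I1 add r3: issue@2 deps=(None,None) exec_start@2 write@3
I2 add r4: issue@3 deps=(0,1) exec_start@3 write@6
I3 mul r2: issue@4 deps=(None,None) exec_start@4 write@6
I4 mul r3: issue@5 deps=(3,2) exec_start@6 write@7
I5 add r3: issue@6 deps=(2,3) exec_start@6 write@7
I6 mul r4: issue@7 deps=(2,3) exec_start@7 write@9

Answer: 2 3 6 6 7 7 9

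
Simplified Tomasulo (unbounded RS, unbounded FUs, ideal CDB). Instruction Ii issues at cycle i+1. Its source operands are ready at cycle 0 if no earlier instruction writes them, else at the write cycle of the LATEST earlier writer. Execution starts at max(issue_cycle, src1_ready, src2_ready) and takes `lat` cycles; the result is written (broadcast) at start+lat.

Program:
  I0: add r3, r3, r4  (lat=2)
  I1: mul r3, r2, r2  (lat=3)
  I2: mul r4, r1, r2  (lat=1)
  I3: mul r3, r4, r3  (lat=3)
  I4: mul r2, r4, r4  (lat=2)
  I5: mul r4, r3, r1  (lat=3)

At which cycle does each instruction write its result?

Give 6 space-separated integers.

I0 add r3: issue@1 deps=(None,None) exec_start@1 write@3
I1 mul r3: issue@2 deps=(None,None) exec_start@2 write@5
I2 mul r4: issue@3 deps=(None,None) exec_start@3 write@4
I3 mul r3: issue@4 deps=(2,1) exec_start@5 write@8
I4 mul r2: issue@5 deps=(2,2) exec_start@5 write@7
I5 mul r4: issue@6 deps=(3,None) exec_start@8 write@11

Answer: 3 5 4 8 7 11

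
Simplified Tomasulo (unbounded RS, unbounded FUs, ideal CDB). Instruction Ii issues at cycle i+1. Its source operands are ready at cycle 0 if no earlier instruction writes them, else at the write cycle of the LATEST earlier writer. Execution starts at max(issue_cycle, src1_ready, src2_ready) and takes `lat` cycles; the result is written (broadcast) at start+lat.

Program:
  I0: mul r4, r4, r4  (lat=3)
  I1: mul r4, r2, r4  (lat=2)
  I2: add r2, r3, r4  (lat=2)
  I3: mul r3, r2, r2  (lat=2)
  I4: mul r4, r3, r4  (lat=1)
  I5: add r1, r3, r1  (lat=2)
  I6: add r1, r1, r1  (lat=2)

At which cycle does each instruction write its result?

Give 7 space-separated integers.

Answer: 4 6 8 10 11 12 14

Derivation:
I0 mul r4: issue@1 deps=(None,None) exec_start@1 write@4
I1 mul r4: issue@2 deps=(None,0) exec_start@4 write@6
I2 add r2: issue@3 deps=(None,1) exec_start@6 write@8
I3 mul r3: issue@4 deps=(2,2) exec_start@8 write@10
I4 mul r4: issue@5 deps=(3,1) exec_start@10 write@11
I5 add r1: issue@6 deps=(3,None) exec_start@10 write@12
I6 add r1: issue@7 deps=(5,5) exec_start@12 write@14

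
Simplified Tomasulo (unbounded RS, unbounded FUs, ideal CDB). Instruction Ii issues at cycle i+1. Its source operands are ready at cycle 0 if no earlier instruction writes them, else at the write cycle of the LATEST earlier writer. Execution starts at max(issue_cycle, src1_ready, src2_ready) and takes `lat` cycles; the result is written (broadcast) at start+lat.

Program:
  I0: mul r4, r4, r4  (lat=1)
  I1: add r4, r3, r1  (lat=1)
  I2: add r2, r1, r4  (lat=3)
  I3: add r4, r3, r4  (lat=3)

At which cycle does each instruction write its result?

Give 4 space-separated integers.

Answer: 2 3 6 7

Derivation:
I0 mul r4: issue@1 deps=(None,None) exec_start@1 write@2
I1 add r4: issue@2 deps=(None,None) exec_start@2 write@3
I2 add r2: issue@3 deps=(None,1) exec_start@3 write@6
I3 add r4: issue@4 deps=(None,1) exec_start@4 write@7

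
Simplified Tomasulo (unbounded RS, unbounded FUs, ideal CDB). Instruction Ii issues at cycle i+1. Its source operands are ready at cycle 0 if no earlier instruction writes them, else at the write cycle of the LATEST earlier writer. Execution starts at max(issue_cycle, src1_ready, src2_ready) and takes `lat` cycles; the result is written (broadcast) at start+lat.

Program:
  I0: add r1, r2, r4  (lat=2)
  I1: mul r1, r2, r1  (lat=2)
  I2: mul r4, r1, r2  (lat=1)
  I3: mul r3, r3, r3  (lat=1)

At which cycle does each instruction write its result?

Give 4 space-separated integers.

I0 add r1: issue@1 deps=(None,None) exec_start@1 write@3
I1 mul r1: issue@2 deps=(None,0) exec_start@3 write@5
I2 mul r4: issue@3 deps=(1,None) exec_start@5 write@6
I3 mul r3: issue@4 deps=(None,None) exec_start@4 write@5

Answer: 3 5 6 5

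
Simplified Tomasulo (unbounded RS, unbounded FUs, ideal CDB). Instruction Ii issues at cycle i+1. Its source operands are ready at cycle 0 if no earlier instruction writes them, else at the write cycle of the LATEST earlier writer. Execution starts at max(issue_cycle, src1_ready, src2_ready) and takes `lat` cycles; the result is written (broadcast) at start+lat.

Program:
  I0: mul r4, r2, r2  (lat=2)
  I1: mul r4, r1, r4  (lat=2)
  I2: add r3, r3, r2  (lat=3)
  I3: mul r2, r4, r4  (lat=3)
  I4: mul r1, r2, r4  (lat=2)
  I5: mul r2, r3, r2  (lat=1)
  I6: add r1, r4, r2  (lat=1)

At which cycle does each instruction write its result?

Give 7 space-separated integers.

I0 mul r4: issue@1 deps=(None,None) exec_start@1 write@3
I1 mul r4: issue@2 deps=(None,0) exec_start@3 write@5
I2 add r3: issue@3 deps=(None,None) exec_start@3 write@6
I3 mul r2: issue@4 deps=(1,1) exec_start@5 write@8
I4 mul r1: issue@5 deps=(3,1) exec_start@8 write@10
I5 mul r2: issue@6 deps=(2,3) exec_start@8 write@9
I6 add r1: issue@7 deps=(1,5) exec_start@9 write@10

Answer: 3 5 6 8 10 9 10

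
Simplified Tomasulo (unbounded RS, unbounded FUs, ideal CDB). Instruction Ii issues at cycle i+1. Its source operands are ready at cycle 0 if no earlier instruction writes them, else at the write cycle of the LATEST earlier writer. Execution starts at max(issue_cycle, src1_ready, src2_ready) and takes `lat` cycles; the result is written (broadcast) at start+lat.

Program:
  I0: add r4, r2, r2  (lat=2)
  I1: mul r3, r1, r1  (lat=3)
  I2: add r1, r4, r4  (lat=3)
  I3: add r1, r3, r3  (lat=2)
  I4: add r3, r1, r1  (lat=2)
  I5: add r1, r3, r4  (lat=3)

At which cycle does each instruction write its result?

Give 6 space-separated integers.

I0 add r4: issue@1 deps=(None,None) exec_start@1 write@3
I1 mul r3: issue@2 deps=(None,None) exec_start@2 write@5
I2 add r1: issue@3 deps=(0,0) exec_start@3 write@6
I3 add r1: issue@4 deps=(1,1) exec_start@5 write@7
I4 add r3: issue@5 deps=(3,3) exec_start@7 write@9
I5 add r1: issue@6 deps=(4,0) exec_start@9 write@12

Answer: 3 5 6 7 9 12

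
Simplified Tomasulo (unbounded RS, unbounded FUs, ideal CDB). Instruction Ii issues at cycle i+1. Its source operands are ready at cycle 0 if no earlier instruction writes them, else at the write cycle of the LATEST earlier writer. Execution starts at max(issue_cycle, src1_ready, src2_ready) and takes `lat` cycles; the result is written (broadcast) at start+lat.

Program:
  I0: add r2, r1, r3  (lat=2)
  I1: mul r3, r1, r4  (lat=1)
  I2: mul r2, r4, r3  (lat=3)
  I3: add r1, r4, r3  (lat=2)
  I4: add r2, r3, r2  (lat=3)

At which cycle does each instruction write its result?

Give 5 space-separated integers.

Answer: 3 3 6 6 9

Derivation:
I0 add r2: issue@1 deps=(None,None) exec_start@1 write@3
I1 mul r3: issue@2 deps=(None,None) exec_start@2 write@3
I2 mul r2: issue@3 deps=(None,1) exec_start@3 write@6
I3 add r1: issue@4 deps=(None,1) exec_start@4 write@6
I4 add r2: issue@5 deps=(1,2) exec_start@6 write@9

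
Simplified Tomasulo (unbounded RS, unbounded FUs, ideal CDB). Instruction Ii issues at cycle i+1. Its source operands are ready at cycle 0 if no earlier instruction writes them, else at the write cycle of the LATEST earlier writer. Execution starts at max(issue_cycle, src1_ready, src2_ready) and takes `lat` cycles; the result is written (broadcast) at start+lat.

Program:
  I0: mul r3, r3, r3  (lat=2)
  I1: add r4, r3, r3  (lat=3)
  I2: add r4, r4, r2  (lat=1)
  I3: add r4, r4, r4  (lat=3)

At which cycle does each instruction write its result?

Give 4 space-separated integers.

Answer: 3 6 7 10

Derivation:
I0 mul r3: issue@1 deps=(None,None) exec_start@1 write@3
I1 add r4: issue@2 deps=(0,0) exec_start@3 write@6
I2 add r4: issue@3 deps=(1,None) exec_start@6 write@7
I3 add r4: issue@4 deps=(2,2) exec_start@7 write@10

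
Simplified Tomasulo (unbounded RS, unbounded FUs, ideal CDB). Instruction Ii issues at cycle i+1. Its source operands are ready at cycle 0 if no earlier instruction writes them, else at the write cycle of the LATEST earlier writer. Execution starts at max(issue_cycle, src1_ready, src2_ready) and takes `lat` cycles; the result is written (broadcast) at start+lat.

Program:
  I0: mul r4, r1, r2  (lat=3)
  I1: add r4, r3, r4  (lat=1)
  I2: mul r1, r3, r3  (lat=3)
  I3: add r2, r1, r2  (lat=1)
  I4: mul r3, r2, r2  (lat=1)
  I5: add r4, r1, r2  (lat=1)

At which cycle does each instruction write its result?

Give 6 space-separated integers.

I0 mul r4: issue@1 deps=(None,None) exec_start@1 write@4
I1 add r4: issue@2 deps=(None,0) exec_start@4 write@5
I2 mul r1: issue@3 deps=(None,None) exec_start@3 write@6
I3 add r2: issue@4 deps=(2,None) exec_start@6 write@7
I4 mul r3: issue@5 deps=(3,3) exec_start@7 write@8
I5 add r4: issue@6 deps=(2,3) exec_start@7 write@8

Answer: 4 5 6 7 8 8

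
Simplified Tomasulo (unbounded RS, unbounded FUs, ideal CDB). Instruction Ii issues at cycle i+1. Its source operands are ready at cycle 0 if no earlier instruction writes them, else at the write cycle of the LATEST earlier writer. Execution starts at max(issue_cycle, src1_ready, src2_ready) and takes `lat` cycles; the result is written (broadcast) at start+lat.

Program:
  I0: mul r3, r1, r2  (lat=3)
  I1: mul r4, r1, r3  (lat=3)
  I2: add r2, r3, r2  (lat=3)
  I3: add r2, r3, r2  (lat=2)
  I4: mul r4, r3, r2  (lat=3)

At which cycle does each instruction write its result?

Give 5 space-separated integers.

I0 mul r3: issue@1 deps=(None,None) exec_start@1 write@4
I1 mul r4: issue@2 deps=(None,0) exec_start@4 write@7
I2 add r2: issue@3 deps=(0,None) exec_start@4 write@7
I3 add r2: issue@4 deps=(0,2) exec_start@7 write@9
I4 mul r4: issue@5 deps=(0,3) exec_start@9 write@12

Answer: 4 7 7 9 12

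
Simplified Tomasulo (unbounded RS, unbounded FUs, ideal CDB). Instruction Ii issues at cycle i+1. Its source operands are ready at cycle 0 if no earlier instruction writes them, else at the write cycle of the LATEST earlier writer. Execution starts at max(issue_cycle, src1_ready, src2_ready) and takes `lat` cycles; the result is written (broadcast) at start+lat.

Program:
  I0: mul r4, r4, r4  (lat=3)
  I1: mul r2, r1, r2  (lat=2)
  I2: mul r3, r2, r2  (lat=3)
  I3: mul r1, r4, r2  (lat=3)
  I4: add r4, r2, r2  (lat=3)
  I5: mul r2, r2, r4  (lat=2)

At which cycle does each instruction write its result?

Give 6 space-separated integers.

I0 mul r4: issue@1 deps=(None,None) exec_start@1 write@4
I1 mul r2: issue@2 deps=(None,None) exec_start@2 write@4
I2 mul r3: issue@3 deps=(1,1) exec_start@4 write@7
I3 mul r1: issue@4 deps=(0,1) exec_start@4 write@7
I4 add r4: issue@5 deps=(1,1) exec_start@5 write@8
I5 mul r2: issue@6 deps=(1,4) exec_start@8 write@10

Answer: 4 4 7 7 8 10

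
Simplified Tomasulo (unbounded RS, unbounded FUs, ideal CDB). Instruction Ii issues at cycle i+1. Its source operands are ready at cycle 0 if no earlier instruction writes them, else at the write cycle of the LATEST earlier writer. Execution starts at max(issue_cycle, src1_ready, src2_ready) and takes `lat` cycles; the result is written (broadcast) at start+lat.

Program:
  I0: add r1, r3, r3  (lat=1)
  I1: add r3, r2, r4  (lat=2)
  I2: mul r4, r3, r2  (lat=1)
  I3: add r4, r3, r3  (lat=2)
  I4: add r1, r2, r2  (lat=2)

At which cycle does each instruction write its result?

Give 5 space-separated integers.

I0 add r1: issue@1 deps=(None,None) exec_start@1 write@2
I1 add r3: issue@2 deps=(None,None) exec_start@2 write@4
I2 mul r4: issue@3 deps=(1,None) exec_start@4 write@5
I3 add r4: issue@4 deps=(1,1) exec_start@4 write@6
I4 add r1: issue@5 deps=(None,None) exec_start@5 write@7

Answer: 2 4 5 6 7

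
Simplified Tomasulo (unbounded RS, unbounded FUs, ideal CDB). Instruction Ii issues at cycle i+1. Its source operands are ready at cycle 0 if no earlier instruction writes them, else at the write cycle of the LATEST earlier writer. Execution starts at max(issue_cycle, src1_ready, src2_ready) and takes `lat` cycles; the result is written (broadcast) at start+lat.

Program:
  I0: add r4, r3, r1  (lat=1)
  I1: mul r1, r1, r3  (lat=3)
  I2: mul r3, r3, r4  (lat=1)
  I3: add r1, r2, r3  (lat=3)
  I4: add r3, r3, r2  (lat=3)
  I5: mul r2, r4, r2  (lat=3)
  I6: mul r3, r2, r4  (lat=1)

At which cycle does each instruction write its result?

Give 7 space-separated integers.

Answer: 2 5 4 7 8 9 10

Derivation:
I0 add r4: issue@1 deps=(None,None) exec_start@1 write@2
I1 mul r1: issue@2 deps=(None,None) exec_start@2 write@5
I2 mul r3: issue@3 deps=(None,0) exec_start@3 write@4
I3 add r1: issue@4 deps=(None,2) exec_start@4 write@7
I4 add r3: issue@5 deps=(2,None) exec_start@5 write@8
I5 mul r2: issue@6 deps=(0,None) exec_start@6 write@9
I6 mul r3: issue@7 deps=(5,0) exec_start@9 write@10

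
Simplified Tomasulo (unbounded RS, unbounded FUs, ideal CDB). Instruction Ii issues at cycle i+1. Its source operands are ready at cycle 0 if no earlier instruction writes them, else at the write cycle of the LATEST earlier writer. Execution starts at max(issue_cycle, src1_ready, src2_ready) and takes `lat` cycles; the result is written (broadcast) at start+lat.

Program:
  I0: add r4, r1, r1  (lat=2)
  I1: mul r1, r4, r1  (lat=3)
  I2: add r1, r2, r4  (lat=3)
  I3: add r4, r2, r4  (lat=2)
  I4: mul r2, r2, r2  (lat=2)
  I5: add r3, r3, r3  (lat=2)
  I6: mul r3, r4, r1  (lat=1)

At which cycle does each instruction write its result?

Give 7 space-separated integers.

I0 add r4: issue@1 deps=(None,None) exec_start@1 write@3
I1 mul r1: issue@2 deps=(0,None) exec_start@3 write@6
I2 add r1: issue@3 deps=(None,0) exec_start@3 write@6
I3 add r4: issue@4 deps=(None,0) exec_start@4 write@6
I4 mul r2: issue@5 deps=(None,None) exec_start@5 write@7
I5 add r3: issue@6 deps=(None,None) exec_start@6 write@8
I6 mul r3: issue@7 deps=(3,2) exec_start@7 write@8

Answer: 3 6 6 6 7 8 8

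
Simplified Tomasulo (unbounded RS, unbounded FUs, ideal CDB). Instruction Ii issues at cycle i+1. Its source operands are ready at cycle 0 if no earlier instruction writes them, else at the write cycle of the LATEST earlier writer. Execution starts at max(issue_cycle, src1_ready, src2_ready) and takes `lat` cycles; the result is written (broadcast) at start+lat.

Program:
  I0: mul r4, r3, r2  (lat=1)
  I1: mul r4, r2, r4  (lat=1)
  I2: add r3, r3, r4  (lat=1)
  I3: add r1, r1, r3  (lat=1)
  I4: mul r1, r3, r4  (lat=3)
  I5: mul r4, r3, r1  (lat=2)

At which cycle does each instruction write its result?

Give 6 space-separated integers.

I0 mul r4: issue@1 deps=(None,None) exec_start@1 write@2
I1 mul r4: issue@2 deps=(None,0) exec_start@2 write@3
I2 add r3: issue@3 deps=(None,1) exec_start@3 write@4
I3 add r1: issue@4 deps=(None,2) exec_start@4 write@5
I4 mul r1: issue@5 deps=(2,1) exec_start@5 write@8
I5 mul r4: issue@6 deps=(2,4) exec_start@8 write@10

Answer: 2 3 4 5 8 10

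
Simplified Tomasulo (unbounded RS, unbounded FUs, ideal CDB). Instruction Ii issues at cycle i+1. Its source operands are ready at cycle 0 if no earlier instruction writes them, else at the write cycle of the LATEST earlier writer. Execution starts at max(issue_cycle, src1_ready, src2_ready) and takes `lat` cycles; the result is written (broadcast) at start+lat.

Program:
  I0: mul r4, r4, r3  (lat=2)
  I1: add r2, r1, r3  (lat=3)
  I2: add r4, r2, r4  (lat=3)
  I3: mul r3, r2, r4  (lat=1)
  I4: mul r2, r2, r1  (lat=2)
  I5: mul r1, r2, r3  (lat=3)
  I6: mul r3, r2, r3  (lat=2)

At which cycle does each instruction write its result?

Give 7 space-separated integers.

I0 mul r4: issue@1 deps=(None,None) exec_start@1 write@3
I1 add r2: issue@2 deps=(None,None) exec_start@2 write@5
I2 add r4: issue@3 deps=(1,0) exec_start@5 write@8
I3 mul r3: issue@4 deps=(1,2) exec_start@8 write@9
I4 mul r2: issue@5 deps=(1,None) exec_start@5 write@7
I5 mul r1: issue@6 deps=(4,3) exec_start@9 write@12
I6 mul r3: issue@7 deps=(4,3) exec_start@9 write@11

Answer: 3 5 8 9 7 12 11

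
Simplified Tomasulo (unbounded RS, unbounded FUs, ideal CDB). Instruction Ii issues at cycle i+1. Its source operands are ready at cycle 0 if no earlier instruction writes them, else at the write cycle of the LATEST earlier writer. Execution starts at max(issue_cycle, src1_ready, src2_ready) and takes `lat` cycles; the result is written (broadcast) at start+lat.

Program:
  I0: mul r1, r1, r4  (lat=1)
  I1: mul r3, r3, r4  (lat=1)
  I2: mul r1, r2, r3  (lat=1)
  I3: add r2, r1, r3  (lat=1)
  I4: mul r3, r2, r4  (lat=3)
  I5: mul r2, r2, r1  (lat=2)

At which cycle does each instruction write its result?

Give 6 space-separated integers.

I0 mul r1: issue@1 deps=(None,None) exec_start@1 write@2
I1 mul r3: issue@2 deps=(None,None) exec_start@2 write@3
I2 mul r1: issue@3 deps=(None,1) exec_start@3 write@4
I3 add r2: issue@4 deps=(2,1) exec_start@4 write@5
I4 mul r3: issue@5 deps=(3,None) exec_start@5 write@8
I5 mul r2: issue@6 deps=(3,2) exec_start@6 write@8

Answer: 2 3 4 5 8 8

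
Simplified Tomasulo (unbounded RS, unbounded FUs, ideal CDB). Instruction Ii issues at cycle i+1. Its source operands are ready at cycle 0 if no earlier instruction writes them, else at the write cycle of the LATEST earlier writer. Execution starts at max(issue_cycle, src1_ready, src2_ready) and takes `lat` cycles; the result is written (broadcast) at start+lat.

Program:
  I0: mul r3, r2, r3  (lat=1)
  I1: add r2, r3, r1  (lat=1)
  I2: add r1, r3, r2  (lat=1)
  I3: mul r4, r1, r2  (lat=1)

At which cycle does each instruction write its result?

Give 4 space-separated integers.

I0 mul r3: issue@1 deps=(None,None) exec_start@1 write@2
I1 add r2: issue@2 deps=(0,None) exec_start@2 write@3
I2 add r1: issue@3 deps=(0,1) exec_start@3 write@4
I3 mul r4: issue@4 deps=(2,1) exec_start@4 write@5

Answer: 2 3 4 5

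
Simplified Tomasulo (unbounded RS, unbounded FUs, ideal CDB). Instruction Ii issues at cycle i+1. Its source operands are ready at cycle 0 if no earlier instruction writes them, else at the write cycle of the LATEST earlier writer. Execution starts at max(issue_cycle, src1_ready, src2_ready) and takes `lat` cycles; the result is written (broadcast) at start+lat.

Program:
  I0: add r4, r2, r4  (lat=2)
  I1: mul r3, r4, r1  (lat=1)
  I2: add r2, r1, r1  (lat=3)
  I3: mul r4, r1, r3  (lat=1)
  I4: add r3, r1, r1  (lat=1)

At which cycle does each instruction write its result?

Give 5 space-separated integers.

Answer: 3 4 6 5 6

Derivation:
I0 add r4: issue@1 deps=(None,None) exec_start@1 write@3
I1 mul r3: issue@2 deps=(0,None) exec_start@3 write@4
I2 add r2: issue@3 deps=(None,None) exec_start@3 write@6
I3 mul r4: issue@4 deps=(None,1) exec_start@4 write@5
I4 add r3: issue@5 deps=(None,None) exec_start@5 write@6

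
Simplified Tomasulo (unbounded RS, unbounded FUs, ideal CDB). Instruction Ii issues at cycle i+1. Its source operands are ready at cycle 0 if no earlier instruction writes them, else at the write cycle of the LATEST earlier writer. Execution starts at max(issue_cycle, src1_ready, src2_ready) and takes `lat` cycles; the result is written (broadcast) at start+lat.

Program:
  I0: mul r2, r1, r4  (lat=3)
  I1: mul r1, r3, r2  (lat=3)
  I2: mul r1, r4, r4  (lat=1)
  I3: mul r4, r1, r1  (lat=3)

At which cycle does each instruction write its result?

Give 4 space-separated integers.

I0 mul r2: issue@1 deps=(None,None) exec_start@1 write@4
I1 mul r1: issue@2 deps=(None,0) exec_start@4 write@7
I2 mul r1: issue@3 deps=(None,None) exec_start@3 write@4
I3 mul r4: issue@4 deps=(2,2) exec_start@4 write@7

Answer: 4 7 4 7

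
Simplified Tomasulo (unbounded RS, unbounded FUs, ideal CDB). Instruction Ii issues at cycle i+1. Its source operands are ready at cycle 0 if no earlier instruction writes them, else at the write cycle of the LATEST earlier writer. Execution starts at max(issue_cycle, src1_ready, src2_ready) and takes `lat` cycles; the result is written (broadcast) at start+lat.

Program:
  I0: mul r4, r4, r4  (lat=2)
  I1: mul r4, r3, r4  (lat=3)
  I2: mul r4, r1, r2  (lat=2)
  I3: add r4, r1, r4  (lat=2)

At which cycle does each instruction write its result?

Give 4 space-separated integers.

I0 mul r4: issue@1 deps=(None,None) exec_start@1 write@3
I1 mul r4: issue@2 deps=(None,0) exec_start@3 write@6
I2 mul r4: issue@3 deps=(None,None) exec_start@3 write@5
I3 add r4: issue@4 deps=(None,2) exec_start@5 write@7

Answer: 3 6 5 7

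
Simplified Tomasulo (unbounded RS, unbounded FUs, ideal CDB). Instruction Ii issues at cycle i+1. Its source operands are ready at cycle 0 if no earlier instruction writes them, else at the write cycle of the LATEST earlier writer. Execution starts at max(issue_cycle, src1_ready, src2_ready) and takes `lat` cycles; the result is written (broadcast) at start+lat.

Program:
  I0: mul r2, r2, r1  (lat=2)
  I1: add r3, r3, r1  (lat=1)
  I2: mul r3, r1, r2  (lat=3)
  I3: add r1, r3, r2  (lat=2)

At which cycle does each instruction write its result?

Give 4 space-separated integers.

I0 mul r2: issue@1 deps=(None,None) exec_start@1 write@3
I1 add r3: issue@2 deps=(None,None) exec_start@2 write@3
I2 mul r3: issue@3 deps=(None,0) exec_start@3 write@6
I3 add r1: issue@4 deps=(2,0) exec_start@6 write@8

Answer: 3 3 6 8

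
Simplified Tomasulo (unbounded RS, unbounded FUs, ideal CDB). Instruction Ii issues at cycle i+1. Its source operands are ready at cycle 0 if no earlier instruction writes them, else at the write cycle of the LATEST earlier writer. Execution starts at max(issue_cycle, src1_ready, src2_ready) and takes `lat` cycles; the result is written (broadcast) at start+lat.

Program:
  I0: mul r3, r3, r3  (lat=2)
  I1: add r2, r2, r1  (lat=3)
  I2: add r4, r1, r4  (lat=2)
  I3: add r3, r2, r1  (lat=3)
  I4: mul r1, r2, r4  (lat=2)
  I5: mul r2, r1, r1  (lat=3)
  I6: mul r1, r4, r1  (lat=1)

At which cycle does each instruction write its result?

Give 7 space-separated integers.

Answer: 3 5 5 8 7 10 8

Derivation:
I0 mul r3: issue@1 deps=(None,None) exec_start@1 write@3
I1 add r2: issue@2 deps=(None,None) exec_start@2 write@5
I2 add r4: issue@3 deps=(None,None) exec_start@3 write@5
I3 add r3: issue@4 deps=(1,None) exec_start@5 write@8
I4 mul r1: issue@5 deps=(1,2) exec_start@5 write@7
I5 mul r2: issue@6 deps=(4,4) exec_start@7 write@10
I6 mul r1: issue@7 deps=(2,4) exec_start@7 write@8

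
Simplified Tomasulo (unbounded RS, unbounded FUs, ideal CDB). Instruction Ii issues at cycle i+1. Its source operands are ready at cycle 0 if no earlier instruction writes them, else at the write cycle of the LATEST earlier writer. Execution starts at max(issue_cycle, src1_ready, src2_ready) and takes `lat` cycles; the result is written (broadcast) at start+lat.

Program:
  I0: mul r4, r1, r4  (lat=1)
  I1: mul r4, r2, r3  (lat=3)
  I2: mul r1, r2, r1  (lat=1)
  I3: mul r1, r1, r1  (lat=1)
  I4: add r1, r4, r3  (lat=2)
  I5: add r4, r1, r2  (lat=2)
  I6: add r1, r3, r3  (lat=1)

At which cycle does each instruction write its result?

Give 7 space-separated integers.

I0 mul r4: issue@1 deps=(None,None) exec_start@1 write@2
I1 mul r4: issue@2 deps=(None,None) exec_start@2 write@5
I2 mul r1: issue@3 deps=(None,None) exec_start@3 write@4
I3 mul r1: issue@4 deps=(2,2) exec_start@4 write@5
I4 add r1: issue@5 deps=(1,None) exec_start@5 write@7
I5 add r4: issue@6 deps=(4,None) exec_start@7 write@9
I6 add r1: issue@7 deps=(None,None) exec_start@7 write@8

Answer: 2 5 4 5 7 9 8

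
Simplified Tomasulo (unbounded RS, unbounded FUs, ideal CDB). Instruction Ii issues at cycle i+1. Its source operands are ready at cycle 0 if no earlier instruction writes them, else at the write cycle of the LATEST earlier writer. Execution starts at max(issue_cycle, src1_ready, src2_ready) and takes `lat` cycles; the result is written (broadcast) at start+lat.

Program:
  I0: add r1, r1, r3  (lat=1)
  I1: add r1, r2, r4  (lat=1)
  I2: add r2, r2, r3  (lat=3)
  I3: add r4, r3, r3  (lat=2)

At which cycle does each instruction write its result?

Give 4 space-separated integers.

Answer: 2 3 6 6

Derivation:
I0 add r1: issue@1 deps=(None,None) exec_start@1 write@2
I1 add r1: issue@2 deps=(None,None) exec_start@2 write@3
I2 add r2: issue@3 deps=(None,None) exec_start@3 write@6
I3 add r4: issue@4 deps=(None,None) exec_start@4 write@6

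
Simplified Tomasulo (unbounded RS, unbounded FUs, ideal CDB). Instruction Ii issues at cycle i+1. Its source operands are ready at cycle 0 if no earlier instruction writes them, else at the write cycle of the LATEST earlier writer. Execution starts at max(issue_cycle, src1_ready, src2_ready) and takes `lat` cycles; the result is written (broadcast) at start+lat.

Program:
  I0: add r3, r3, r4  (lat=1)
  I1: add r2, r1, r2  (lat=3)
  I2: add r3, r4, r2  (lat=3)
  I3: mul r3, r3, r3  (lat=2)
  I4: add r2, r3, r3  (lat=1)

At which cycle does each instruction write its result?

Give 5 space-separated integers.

Answer: 2 5 8 10 11

Derivation:
I0 add r3: issue@1 deps=(None,None) exec_start@1 write@2
I1 add r2: issue@2 deps=(None,None) exec_start@2 write@5
I2 add r3: issue@3 deps=(None,1) exec_start@5 write@8
I3 mul r3: issue@4 deps=(2,2) exec_start@8 write@10
I4 add r2: issue@5 deps=(3,3) exec_start@10 write@11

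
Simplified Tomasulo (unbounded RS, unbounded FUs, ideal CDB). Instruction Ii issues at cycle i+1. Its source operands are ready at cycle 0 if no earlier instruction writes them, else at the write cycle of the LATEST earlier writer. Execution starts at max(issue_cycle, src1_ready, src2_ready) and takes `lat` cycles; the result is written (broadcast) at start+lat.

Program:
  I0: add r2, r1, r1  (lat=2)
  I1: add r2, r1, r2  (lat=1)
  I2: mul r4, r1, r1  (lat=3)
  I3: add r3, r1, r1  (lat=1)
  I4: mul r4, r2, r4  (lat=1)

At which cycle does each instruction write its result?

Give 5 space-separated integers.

I0 add r2: issue@1 deps=(None,None) exec_start@1 write@3
I1 add r2: issue@2 deps=(None,0) exec_start@3 write@4
I2 mul r4: issue@3 deps=(None,None) exec_start@3 write@6
I3 add r3: issue@4 deps=(None,None) exec_start@4 write@5
I4 mul r4: issue@5 deps=(1,2) exec_start@6 write@7

Answer: 3 4 6 5 7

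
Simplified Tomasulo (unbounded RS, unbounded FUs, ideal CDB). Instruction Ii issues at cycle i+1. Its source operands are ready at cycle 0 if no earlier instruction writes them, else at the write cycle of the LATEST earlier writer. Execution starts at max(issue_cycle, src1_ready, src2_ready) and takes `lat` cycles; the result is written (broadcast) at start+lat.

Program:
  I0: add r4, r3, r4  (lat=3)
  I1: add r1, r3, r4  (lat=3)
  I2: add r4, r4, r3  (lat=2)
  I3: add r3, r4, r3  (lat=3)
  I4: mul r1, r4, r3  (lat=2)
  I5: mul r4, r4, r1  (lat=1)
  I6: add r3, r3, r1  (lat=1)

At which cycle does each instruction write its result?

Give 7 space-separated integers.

Answer: 4 7 6 9 11 12 12

Derivation:
I0 add r4: issue@1 deps=(None,None) exec_start@1 write@4
I1 add r1: issue@2 deps=(None,0) exec_start@4 write@7
I2 add r4: issue@3 deps=(0,None) exec_start@4 write@6
I3 add r3: issue@4 deps=(2,None) exec_start@6 write@9
I4 mul r1: issue@5 deps=(2,3) exec_start@9 write@11
I5 mul r4: issue@6 deps=(2,4) exec_start@11 write@12
I6 add r3: issue@7 deps=(3,4) exec_start@11 write@12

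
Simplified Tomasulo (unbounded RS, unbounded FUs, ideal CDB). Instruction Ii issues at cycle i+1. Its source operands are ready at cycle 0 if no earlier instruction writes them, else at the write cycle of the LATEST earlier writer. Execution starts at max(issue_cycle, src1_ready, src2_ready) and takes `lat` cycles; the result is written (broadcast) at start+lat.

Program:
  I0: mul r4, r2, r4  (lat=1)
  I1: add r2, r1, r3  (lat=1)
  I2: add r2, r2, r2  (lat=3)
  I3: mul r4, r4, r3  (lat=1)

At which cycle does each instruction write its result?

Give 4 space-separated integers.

Answer: 2 3 6 5

Derivation:
I0 mul r4: issue@1 deps=(None,None) exec_start@1 write@2
I1 add r2: issue@2 deps=(None,None) exec_start@2 write@3
I2 add r2: issue@3 deps=(1,1) exec_start@3 write@6
I3 mul r4: issue@4 deps=(0,None) exec_start@4 write@5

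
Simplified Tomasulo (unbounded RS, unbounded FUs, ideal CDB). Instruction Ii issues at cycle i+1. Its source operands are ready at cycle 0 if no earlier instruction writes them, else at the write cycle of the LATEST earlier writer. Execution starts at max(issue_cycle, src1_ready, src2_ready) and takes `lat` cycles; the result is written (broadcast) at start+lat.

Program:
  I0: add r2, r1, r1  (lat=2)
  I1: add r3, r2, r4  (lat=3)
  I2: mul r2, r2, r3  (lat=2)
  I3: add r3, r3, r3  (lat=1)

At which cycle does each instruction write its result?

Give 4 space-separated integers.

Answer: 3 6 8 7

Derivation:
I0 add r2: issue@1 deps=(None,None) exec_start@1 write@3
I1 add r3: issue@2 deps=(0,None) exec_start@3 write@6
I2 mul r2: issue@3 deps=(0,1) exec_start@6 write@8
I3 add r3: issue@4 deps=(1,1) exec_start@6 write@7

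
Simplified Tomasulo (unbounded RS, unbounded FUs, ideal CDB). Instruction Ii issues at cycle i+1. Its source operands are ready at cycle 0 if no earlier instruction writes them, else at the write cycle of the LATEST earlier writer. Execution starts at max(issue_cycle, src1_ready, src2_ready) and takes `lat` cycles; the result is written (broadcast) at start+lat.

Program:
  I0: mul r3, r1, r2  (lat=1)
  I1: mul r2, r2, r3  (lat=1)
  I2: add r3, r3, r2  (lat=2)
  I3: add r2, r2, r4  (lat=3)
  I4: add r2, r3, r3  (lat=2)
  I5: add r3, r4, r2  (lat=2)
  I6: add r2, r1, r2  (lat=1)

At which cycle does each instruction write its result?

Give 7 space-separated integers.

I0 mul r3: issue@1 deps=(None,None) exec_start@1 write@2
I1 mul r2: issue@2 deps=(None,0) exec_start@2 write@3
I2 add r3: issue@3 deps=(0,1) exec_start@3 write@5
I3 add r2: issue@4 deps=(1,None) exec_start@4 write@7
I4 add r2: issue@5 deps=(2,2) exec_start@5 write@7
I5 add r3: issue@6 deps=(None,4) exec_start@7 write@9
I6 add r2: issue@7 deps=(None,4) exec_start@7 write@8

Answer: 2 3 5 7 7 9 8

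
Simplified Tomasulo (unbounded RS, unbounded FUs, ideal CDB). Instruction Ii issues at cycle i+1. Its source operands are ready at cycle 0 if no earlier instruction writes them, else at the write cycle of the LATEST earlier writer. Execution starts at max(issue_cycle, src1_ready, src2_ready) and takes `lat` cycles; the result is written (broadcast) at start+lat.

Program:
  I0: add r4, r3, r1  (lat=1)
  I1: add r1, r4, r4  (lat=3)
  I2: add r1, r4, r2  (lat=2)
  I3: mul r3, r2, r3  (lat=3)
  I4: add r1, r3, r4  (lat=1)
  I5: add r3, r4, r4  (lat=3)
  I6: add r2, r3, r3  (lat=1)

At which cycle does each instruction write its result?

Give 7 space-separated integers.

I0 add r4: issue@1 deps=(None,None) exec_start@1 write@2
I1 add r1: issue@2 deps=(0,0) exec_start@2 write@5
I2 add r1: issue@3 deps=(0,None) exec_start@3 write@5
I3 mul r3: issue@4 deps=(None,None) exec_start@4 write@7
I4 add r1: issue@5 deps=(3,0) exec_start@7 write@8
I5 add r3: issue@6 deps=(0,0) exec_start@6 write@9
I6 add r2: issue@7 deps=(5,5) exec_start@9 write@10

Answer: 2 5 5 7 8 9 10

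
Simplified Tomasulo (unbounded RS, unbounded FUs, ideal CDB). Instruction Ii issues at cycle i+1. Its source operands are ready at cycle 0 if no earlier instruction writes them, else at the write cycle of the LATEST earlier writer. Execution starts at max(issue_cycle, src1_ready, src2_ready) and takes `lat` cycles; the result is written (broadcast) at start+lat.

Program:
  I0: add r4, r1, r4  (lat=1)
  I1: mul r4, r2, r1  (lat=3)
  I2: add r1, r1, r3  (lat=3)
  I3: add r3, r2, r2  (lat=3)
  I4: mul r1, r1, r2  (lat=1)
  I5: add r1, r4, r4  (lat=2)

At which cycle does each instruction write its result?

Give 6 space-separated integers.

Answer: 2 5 6 7 7 8

Derivation:
I0 add r4: issue@1 deps=(None,None) exec_start@1 write@2
I1 mul r4: issue@2 deps=(None,None) exec_start@2 write@5
I2 add r1: issue@3 deps=(None,None) exec_start@3 write@6
I3 add r3: issue@4 deps=(None,None) exec_start@4 write@7
I4 mul r1: issue@5 deps=(2,None) exec_start@6 write@7
I5 add r1: issue@6 deps=(1,1) exec_start@6 write@8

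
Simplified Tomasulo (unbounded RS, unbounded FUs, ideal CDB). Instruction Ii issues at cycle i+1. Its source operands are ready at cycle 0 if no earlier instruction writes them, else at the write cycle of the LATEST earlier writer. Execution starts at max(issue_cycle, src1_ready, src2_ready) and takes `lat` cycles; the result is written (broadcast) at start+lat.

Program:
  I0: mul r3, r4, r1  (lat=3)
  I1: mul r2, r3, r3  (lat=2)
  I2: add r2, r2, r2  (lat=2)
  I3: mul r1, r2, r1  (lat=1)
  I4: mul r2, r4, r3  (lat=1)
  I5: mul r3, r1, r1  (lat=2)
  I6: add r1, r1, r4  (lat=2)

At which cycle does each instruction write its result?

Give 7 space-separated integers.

I0 mul r3: issue@1 deps=(None,None) exec_start@1 write@4
I1 mul r2: issue@2 deps=(0,0) exec_start@4 write@6
I2 add r2: issue@3 deps=(1,1) exec_start@6 write@8
I3 mul r1: issue@4 deps=(2,None) exec_start@8 write@9
I4 mul r2: issue@5 deps=(None,0) exec_start@5 write@6
I5 mul r3: issue@6 deps=(3,3) exec_start@9 write@11
I6 add r1: issue@7 deps=(3,None) exec_start@9 write@11

Answer: 4 6 8 9 6 11 11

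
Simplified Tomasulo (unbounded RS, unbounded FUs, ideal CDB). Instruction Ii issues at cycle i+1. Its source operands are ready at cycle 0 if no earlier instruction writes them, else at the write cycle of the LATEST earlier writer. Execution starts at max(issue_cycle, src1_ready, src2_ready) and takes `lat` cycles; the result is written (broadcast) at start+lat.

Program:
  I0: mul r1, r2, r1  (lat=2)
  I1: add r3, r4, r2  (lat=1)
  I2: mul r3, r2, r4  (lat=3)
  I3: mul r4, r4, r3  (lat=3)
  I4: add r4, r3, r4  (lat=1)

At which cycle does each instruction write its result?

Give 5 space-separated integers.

I0 mul r1: issue@1 deps=(None,None) exec_start@1 write@3
I1 add r3: issue@2 deps=(None,None) exec_start@2 write@3
I2 mul r3: issue@3 deps=(None,None) exec_start@3 write@6
I3 mul r4: issue@4 deps=(None,2) exec_start@6 write@9
I4 add r4: issue@5 deps=(2,3) exec_start@9 write@10

Answer: 3 3 6 9 10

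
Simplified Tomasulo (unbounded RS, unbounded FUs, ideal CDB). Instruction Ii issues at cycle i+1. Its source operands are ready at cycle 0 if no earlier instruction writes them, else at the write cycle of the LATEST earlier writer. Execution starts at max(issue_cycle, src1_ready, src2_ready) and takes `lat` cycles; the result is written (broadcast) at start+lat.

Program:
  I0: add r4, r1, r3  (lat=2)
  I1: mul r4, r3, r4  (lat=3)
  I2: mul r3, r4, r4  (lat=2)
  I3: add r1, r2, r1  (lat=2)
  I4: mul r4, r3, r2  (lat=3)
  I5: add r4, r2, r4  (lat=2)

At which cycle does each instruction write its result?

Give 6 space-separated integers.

Answer: 3 6 8 6 11 13

Derivation:
I0 add r4: issue@1 deps=(None,None) exec_start@1 write@3
I1 mul r4: issue@2 deps=(None,0) exec_start@3 write@6
I2 mul r3: issue@3 deps=(1,1) exec_start@6 write@8
I3 add r1: issue@4 deps=(None,None) exec_start@4 write@6
I4 mul r4: issue@5 deps=(2,None) exec_start@8 write@11
I5 add r4: issue@6 deps=(None,4) exec_start@11 write@13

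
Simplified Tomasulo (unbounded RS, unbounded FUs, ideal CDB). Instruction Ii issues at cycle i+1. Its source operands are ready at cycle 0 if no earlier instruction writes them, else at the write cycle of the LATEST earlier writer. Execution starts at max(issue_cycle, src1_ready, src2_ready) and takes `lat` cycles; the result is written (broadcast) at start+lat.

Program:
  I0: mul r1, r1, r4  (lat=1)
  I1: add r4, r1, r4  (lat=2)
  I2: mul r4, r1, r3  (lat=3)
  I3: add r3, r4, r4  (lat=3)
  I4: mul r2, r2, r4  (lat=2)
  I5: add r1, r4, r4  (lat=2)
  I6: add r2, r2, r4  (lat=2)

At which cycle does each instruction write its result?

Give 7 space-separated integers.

I0 mul r1: issue@1 deps=(None,None) exec_start@1 write@2
I1 add r4: issue@2 deps=(0,None) exec_start@2 write@4
I2 mul r4: issue@3 deps=(0,None) exec_start@3 write@6
I3 add r3: issue@4 deps=(2,2) exec_start@6 write@9
I4 mul r2: issue@5 deps=(None,2) exec_start@6 write@8
I5 add r1: issue@6 deps=(2,2) exec_start@6 write@8
I6 add r2: issue@7 deps=(4,2) exec_start@8 write@10

Answer: 2 4 6 9 8 8 10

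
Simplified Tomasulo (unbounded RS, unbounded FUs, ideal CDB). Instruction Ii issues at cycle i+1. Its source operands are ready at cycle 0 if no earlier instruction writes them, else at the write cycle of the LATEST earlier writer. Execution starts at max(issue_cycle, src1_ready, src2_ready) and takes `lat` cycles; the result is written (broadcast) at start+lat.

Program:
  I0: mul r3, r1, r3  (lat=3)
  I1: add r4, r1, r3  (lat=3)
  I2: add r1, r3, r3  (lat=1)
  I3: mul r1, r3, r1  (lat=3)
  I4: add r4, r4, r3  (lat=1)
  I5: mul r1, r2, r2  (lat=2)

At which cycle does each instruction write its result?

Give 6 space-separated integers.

Answer: 4 7 5 8 8 8

Derivation:
I0 mul r3: issue@1 deps=(None,None) exec_start@1 write@4
I1 add r4: issue@2 deps=(None,0) exec_start@4 write@7
I2 add r1: issue@3 deps=(0,0) exec_start@4 write@5
I3 mul r1: issue@4 deps=(0,2) exec_start@5 write@8
I4 add r4: issue@5 deps=(1,0) exec_start@7 write@8
I5 mul r1: issue@6 deps=(None,None) exec_start@6 write@8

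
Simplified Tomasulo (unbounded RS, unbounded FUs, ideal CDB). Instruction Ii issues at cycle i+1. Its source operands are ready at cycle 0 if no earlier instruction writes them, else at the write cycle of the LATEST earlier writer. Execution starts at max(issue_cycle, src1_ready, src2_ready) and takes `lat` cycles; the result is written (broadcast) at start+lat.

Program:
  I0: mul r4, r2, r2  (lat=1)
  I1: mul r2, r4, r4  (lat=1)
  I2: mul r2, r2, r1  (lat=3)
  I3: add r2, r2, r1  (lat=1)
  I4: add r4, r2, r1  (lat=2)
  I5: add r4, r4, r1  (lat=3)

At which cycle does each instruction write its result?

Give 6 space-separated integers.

Answer: 2 3 6 7 9 12

Derivation:
I0 mul r4: issue@1 deps=(None,None) exec_start@1 write@2
I1 mul r2: issue@2 deps=(0,0) exec_start@2 write@3
I2 mul r2: issue@3 deps=(1,None) exec_start@3 write@6
I3 add r2: issue@4 deps=(2,None) exec_start@6 write@7
I4 add r4: issue@5 deps=(3,None) exec_start@7 write@9
I5 add r4: issue@6 deps=(4,None) exec_start@9 write@12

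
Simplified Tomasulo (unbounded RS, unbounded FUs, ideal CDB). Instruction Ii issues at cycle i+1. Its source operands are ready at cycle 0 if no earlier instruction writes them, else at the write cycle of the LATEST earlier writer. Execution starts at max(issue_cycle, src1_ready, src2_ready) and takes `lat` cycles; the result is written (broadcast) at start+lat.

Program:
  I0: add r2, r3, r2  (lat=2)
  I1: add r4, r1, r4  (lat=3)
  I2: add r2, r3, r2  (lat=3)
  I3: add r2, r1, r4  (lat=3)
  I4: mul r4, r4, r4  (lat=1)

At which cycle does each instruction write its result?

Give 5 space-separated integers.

Answer: 3 5 6 8 6

Derivation:
I0 add r2: issue@1 deps=(None,None) exec_start@1 write@3
I1 add r4: issue@2 deps=(None,None) exec_start@2 write@5
I2 add r2: issue@3 deps=(None,0) exec_start@3 write@6
I3 add r2: issue@4 deps=(None,1) exec_start@5 write@8
I4 mul r4: issue@5 deps=(1,1) exec_start@5 write@6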